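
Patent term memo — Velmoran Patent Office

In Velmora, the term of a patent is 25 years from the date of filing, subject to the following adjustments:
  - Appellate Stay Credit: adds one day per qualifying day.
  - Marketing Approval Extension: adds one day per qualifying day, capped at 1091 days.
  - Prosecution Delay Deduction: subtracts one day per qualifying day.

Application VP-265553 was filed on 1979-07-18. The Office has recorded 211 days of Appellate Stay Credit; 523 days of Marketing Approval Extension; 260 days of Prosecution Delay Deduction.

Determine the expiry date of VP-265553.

Base term: filing date + 25 years → 18 July 2004.
Appellate Stay Credit: +211 days → 14 February 2005.
Marketing Approval Extension: 523 days (within the 1091-day cap) → +523 days → 22 July 2006.
Prosecution Delay Deduction: −260 days → 4 November 2005.

November 4, 2005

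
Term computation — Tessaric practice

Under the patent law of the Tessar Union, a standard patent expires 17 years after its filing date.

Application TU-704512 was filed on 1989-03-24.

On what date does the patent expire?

March 24, 2006

Filing date + 17 years → 24 March 2006.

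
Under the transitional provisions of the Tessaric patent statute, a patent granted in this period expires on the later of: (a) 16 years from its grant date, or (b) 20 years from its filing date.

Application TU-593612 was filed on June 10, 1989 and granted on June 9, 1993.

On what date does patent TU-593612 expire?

(a) grant + 16 years → 9 June 2009.
(b) filing + 20 years → 10 June 2009.
Later of the two: 10 June 2009.

June 10, 2009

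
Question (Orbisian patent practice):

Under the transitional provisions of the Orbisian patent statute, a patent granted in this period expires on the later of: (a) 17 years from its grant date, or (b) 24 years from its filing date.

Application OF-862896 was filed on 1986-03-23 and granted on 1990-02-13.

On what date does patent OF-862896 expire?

2010-03-23

(a) grant + 17 years → 13 February 2007.
(b) filing + 24 years → 23 March 2010.
Later of the two: 23 March 2010.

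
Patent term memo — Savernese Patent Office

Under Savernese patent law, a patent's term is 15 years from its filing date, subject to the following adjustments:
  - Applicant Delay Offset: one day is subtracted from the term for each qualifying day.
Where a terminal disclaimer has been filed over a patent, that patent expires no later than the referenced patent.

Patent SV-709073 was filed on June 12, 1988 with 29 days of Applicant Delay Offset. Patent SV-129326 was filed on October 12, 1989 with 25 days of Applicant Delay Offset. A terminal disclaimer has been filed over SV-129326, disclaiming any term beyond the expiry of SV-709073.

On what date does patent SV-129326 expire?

Natural term of SV-129326:
  Base: filing + 15 years → 12 October 2004.
  Applicant Delay Offset: −25 days → 17 September 2004.
Expiry of referenced patent SV-709073:
  Base: filing + 15 years → 12 June 2003.
  Applicant Delay Offset: −29 days → 14 May 2003.
Terminal disclaimer: SV-129326 expires on the earlier of 17 September 2004 and 14 May 2003.

May 14, 2003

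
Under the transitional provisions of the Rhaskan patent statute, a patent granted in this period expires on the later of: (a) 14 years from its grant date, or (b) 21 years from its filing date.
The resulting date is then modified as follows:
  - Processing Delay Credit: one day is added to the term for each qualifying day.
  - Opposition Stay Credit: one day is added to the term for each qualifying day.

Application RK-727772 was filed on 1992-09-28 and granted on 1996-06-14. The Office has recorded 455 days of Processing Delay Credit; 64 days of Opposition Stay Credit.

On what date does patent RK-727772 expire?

2015-03-01

(a) grant + 14 years → 14 June 2010.
(b) filing + 21 years → 28 September 2013.
Later of the two: 28 September 2013.
Processing Delay Credit: +455 days → 27 December 2014.
Opposition Stay Credit: +64 days → 1 March 2015.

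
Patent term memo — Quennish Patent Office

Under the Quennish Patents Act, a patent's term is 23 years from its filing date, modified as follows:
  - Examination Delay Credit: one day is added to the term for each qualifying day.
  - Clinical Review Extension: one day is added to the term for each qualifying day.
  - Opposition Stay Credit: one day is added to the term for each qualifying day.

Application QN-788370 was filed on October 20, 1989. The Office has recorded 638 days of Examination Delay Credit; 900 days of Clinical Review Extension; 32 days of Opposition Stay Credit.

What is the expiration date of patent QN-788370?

Base term: filing date + 23 years → 20 October 2012.
Examination Delay Credit: +638 days → 20 July 2014.
Clinical Review Extension: +900 days → 5 January 2017.
Opposition Stay Credit: +32 days → 6 February 2017.

2017-02-06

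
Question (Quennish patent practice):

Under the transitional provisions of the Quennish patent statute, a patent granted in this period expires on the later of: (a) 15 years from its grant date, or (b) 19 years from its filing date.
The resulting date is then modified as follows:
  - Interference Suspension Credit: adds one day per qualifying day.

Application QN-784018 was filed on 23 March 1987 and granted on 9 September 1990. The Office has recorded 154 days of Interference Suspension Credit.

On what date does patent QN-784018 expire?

(a) grant + 15 years → 9 September 2005.
(b) filing + 19 years → 23 March 2006.
Later of the two: 23 March 2006.
Interference Suspension Credit: +154 days → 24 August 2006.

2006-08-24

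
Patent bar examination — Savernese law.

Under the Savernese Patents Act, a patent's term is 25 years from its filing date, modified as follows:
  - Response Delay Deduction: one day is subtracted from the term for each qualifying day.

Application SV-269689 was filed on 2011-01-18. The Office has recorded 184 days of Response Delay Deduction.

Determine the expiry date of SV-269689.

2035-07-18

Base term: filing date + 25 years → 18 January 2036.
Response Delay Deduction: −184 days → 18 July 2035.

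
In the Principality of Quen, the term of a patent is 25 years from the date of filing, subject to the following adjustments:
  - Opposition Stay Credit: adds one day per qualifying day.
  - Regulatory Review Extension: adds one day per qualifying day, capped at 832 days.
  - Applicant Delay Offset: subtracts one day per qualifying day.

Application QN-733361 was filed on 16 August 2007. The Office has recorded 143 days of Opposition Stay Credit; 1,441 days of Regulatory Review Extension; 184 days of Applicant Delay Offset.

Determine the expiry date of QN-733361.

2034-10-16

Base term: filing date + 25 years → 16 August 2032.
Opposition Stay Credit: +143 days → 6 January 2033.
Regulatory Review Extension: 1441 days claimed exceeds the 832-day cap, so +832 days → 18 April 2035.
Applicant Delay Offset: −184 days → 16 October 2034.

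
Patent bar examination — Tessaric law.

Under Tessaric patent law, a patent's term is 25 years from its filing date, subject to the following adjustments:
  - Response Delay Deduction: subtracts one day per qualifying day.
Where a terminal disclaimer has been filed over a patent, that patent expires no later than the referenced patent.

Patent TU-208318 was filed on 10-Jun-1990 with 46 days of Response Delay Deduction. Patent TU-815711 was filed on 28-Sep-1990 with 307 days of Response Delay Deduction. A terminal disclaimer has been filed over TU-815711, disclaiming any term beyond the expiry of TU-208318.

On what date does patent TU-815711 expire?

Natural term of TU-815711:
  Base: filing + 25 years → 28 September 2015.
  Response Delay Deduction: −307 days → 25 November 2014.
Expiry of referenced patent TU-208318:
  Base: filing + 25 years → 10 June 2015.
  Response Delay Deduction: −46 days → 25 April 2015.
Terminal disclaimer: TU-815711 expires on the earlier of 25 November 2014 and 25 April 2015.

November 25, 2014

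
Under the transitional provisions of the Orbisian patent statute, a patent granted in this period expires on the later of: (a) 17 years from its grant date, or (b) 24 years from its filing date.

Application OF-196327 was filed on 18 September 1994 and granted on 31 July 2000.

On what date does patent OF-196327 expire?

(a) grant + 17 years → 31 July 2017.
(b) filing + 24 years → 18 September 2018.
Later of the two: 18 September 2018.

September 18, 2018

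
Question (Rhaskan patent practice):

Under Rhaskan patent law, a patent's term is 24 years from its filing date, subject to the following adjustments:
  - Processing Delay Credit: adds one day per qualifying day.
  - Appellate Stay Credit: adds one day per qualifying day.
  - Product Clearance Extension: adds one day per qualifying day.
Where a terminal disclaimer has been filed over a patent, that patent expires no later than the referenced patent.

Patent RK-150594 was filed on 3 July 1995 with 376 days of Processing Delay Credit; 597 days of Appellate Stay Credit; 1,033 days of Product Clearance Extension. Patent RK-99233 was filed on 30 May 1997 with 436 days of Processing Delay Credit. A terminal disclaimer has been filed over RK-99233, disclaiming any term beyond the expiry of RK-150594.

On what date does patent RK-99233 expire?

2022-08-09

Natural term of RK-99233:
  Base: filing + 24 years → 30 May 2021.
  Processing Delay Credit: +436 days → 9 August 2022.
Expiry of referenced patent RK-150594:
  Base: filing + 24 years → 3 July 2019.
  Processing Delay Credit: +376 days → 13 July 2020.
  Appellate Stay Credit: +597 days → 2 March 2022.
  Product Clearance Extension: +1033 days → 29 December 2024.
Terminal disclaimer: RK-99233 expires on the earlier of 9 August 2022 and 29 December 2024.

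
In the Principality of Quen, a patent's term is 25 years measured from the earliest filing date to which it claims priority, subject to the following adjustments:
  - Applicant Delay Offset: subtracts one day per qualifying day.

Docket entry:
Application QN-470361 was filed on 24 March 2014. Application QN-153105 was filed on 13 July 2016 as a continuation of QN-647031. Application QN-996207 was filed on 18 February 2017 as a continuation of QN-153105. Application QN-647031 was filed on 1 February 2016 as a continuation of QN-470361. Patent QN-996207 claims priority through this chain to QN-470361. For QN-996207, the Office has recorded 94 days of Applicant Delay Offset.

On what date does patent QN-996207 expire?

December 20, 2038

Earliest priority filing: 24 March 2014.
Base term: 24 March 2014 + 25 years → 24 March 2039.
Applicant Delay Offset: −94 days → 20 December 2038.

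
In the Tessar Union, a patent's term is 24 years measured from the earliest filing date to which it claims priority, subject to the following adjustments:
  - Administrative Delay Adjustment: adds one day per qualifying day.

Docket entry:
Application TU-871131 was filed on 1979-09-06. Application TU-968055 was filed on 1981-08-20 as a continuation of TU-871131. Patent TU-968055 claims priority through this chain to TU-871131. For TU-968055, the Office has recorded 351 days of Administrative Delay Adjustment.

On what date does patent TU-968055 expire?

2004-08-22

Earliest priority filing: 6 September 1979.
Base term: 6 September 1979 + 24 years → 6 September 2003.
Administrative Delay Adjustment: +351 days → 22 August 2004.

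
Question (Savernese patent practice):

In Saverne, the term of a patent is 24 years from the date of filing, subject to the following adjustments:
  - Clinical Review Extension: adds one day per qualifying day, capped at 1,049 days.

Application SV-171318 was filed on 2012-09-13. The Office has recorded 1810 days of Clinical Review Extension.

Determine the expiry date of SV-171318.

July 29, 2039

Base term: filing date + 24 years → 13 September 2036.
Clinical Review Extension: 1810 days claimed exceeds the 1049-day cap, so +1049 days → 29 July 2039.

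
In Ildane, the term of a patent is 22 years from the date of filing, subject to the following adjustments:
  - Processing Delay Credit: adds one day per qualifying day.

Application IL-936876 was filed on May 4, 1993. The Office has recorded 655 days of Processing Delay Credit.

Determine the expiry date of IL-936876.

Base term: filing date + 22 years → 4 May 2015.
Processing Delay Credit: +655 days → 17 February 2017.

2017-02-17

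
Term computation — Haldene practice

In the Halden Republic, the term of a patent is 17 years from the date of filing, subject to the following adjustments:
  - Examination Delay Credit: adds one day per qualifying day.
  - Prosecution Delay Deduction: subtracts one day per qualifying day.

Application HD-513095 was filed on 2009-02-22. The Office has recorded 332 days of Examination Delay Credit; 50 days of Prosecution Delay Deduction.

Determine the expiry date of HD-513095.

December 1, 2026

Base term: filing date + 17 years → 22 February 2026.
Examination Delay Credit: +332 days → 20 January 2027.
Prosecution Delay Deduction: −50 days → 1 December 2026.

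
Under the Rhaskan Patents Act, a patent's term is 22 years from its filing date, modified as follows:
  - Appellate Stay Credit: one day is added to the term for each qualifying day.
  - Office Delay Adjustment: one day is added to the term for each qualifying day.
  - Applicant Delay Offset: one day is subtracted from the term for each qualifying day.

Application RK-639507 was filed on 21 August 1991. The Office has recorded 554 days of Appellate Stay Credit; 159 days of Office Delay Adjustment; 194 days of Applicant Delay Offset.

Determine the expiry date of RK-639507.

2015-01-22

Base term: filing date + 22 years → 21 August 2013.
Appellate Stay Credit: +554 days → 26 February 2015.
Office Delay Adjustment: +159 days → 4 August 2015.
Applicant Delay Offset: −194 days → 22 January 2015.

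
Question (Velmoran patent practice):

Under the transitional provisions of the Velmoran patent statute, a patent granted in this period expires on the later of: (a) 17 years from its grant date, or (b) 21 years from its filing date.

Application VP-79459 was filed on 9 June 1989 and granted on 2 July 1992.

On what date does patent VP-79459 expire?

2010-06-09

(a) grant + 17 years → 2 July 2009.
(b) filing + 21 years → 9 June 2010.
Later of the two: 9 June 2010.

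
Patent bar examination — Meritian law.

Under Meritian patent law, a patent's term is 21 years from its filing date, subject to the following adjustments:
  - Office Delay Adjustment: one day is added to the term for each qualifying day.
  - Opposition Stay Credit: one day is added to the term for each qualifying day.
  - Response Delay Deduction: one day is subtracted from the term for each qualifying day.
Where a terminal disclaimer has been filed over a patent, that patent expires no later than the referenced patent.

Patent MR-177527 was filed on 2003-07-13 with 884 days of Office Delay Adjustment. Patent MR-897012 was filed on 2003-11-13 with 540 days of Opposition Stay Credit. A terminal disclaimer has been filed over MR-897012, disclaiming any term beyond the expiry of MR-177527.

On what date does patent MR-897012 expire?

Natural term of MR-897012:
  Base: filing + 21 years → 13 November 2024.
  Opposition Stay Credit: +540 days → 7 May 2026.
Expiry of referenced patent MR-177527:
  Base: filing + 21 years → 13 July 2024.
  Office Delay Adjustment: +884 days → 14 December 2026.
Terminal disclaimer: MR-897012 expires on the earlier of 7 May 2026 and 14 December 2026.

May 7, 2026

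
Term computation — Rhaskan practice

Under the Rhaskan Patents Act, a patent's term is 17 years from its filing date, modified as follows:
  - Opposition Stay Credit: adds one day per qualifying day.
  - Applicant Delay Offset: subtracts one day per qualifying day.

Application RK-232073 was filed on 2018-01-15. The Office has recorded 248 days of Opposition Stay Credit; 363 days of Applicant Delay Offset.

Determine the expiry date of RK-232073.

September 22, 2034

Base term: filing date + 17 years → 15 January 2035.
Opposition Stay Credit: +248 days → 20 September 2035.
Applicant Delay Offset: −363 days → 22 September 2034.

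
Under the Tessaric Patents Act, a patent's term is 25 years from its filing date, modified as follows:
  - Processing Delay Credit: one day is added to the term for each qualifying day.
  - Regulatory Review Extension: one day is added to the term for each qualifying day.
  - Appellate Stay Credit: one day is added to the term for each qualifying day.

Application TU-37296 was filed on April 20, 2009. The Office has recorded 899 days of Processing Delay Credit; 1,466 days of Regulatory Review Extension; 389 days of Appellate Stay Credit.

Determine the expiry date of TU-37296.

November 3, 2041

Base term: filing date + 25 years → 20 April 2034.
Processing Delay Credit: +899 days → 5 October 2036.
Regulatory Review Extension: +1466 days → 10 October 2040.
Appellate Stay Credit: +389 days → 3 November 2041.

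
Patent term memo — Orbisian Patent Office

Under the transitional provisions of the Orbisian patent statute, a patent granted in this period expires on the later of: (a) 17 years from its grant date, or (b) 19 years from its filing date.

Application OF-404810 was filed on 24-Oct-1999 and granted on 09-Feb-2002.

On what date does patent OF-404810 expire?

February 9, 2019

(a) grant + 17 years → 9 February 2019.
(b) filing + 19 years → 24 October 2018.
Later of the two: 9 February 2019.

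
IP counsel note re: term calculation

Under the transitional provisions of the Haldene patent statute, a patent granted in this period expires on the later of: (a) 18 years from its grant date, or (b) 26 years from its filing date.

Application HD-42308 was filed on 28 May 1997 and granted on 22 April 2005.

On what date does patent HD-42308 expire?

(a) grant + 18 years → 22 April 2023.
(b) filing + 26 years → 28 May 2023.
Later of the two: 28 May 2023.

May 28, 2023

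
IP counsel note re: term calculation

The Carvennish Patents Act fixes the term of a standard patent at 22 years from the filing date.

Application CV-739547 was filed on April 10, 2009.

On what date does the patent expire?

April 10, 2031

Filing date + 22 years → 10 April 2031.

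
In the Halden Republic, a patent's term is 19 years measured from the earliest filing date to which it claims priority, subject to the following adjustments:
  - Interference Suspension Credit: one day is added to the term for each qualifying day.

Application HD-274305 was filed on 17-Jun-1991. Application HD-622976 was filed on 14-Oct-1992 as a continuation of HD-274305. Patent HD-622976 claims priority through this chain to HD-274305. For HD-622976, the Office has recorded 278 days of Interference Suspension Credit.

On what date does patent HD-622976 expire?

2011-03-22

Earliest priority filing: 17 June 1991.
Base term: 17 June 1991 + 19 years → 17 June 2010.
Interference Suspension Credit: +278 days → 22 March 2011.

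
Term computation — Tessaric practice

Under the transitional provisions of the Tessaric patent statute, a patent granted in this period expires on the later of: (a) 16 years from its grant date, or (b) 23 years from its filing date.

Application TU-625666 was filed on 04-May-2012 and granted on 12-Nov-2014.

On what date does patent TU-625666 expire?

(a) grant + 16 years → 12 November 2030.
(b) filing + 23 years → 4 May 2035.
Later of the two: 4 May 2035.

2035-05-04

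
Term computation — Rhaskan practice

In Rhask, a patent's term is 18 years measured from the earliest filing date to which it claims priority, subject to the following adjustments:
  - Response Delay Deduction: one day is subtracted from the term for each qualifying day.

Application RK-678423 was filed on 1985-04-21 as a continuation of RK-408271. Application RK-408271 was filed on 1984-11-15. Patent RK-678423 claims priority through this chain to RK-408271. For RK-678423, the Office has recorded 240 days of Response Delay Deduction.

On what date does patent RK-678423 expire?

2002-03-20

Earliest priority filing: 15 November 1984.
Base term: 15 November 1984 + 18 years → 15 November 2002.
Response Delay Deduction: −240 days → 20 March 2002.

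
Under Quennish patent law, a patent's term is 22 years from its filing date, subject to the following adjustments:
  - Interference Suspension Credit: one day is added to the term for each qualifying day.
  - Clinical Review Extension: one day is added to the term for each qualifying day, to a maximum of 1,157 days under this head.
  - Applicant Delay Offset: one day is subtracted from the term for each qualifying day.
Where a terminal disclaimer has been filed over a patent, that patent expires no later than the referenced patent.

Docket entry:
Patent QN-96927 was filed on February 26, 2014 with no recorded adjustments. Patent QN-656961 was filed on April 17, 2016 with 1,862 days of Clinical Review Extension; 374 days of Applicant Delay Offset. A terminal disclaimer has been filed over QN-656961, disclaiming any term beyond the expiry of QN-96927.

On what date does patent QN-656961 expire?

February 26, 2036

Natural term of QN-656961:
  Base: filing + 22 years → 17 April 2038.
  Clinical Review Extension: 1862 days claimed exceeds the 1157-day cap, so +1157 days → 17 June 2041.
  Applicant Delay Offset: −374 days → 8 June 2040.
Expiry of referenced patent QN-96927:
  Base: filing + 22 years → 26 February 2036.
Terminal disclaimer: QN-656961 expires on the earlier of 8 June 2040 and 26 February 2036.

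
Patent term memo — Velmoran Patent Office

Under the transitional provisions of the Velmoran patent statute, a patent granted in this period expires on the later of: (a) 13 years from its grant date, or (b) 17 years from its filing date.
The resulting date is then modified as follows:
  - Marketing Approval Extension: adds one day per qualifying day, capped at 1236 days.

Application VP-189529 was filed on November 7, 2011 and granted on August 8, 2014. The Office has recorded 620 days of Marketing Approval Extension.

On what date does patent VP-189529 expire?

July 20, 2030

(a) grant + 13 years → 8 August 2027.
(b) filing + 17 years → 7 November 2028.
Later of the two: 7 November 2028.
Marketing Approval Extension: 620 days (within the 1236-day cap) → +620 days → 20 July 2030.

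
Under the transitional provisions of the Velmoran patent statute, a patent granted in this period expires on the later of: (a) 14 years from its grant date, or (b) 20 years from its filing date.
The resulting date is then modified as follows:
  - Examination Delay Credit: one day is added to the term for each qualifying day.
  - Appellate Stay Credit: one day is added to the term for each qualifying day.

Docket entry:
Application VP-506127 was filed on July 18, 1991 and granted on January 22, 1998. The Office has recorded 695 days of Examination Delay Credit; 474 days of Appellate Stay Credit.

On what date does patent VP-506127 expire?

April 5, 2015

(a) grant + 14 years → 22 January 2012.
(b) filing + 20 years → 18 July 2011.
Later of the two: 22 January 2012.
Examination Delay Credit: +695 days → 17 December 2013.
Appellate Stay Credit: +474 days → 5 April 2015.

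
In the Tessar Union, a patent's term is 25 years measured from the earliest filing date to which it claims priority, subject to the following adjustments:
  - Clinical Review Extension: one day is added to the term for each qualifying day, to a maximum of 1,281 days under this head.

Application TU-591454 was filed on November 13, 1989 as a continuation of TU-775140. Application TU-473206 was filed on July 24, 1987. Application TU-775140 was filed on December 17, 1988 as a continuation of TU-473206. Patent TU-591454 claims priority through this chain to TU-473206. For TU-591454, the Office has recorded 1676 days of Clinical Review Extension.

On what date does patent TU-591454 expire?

Earliest priority filing: 24 July 1987.
Base term: 24 July 1987 + 25 years → 24 July 2012.
Clinical Review Extension: 1676 days claimed exceeds the 1281-day cap, so +1281 days → 26 January 2016.

2016-01-26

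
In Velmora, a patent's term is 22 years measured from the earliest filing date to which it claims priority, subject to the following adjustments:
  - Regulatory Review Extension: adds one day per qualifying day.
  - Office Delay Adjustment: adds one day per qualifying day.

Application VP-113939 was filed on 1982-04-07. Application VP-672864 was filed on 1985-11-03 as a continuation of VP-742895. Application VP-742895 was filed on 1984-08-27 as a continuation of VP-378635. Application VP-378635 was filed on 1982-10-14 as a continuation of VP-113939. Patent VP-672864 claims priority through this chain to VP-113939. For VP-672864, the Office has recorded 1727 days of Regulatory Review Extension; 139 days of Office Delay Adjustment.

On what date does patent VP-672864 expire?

2009-05-17

Earliest priority filing: 7 April 1982.
Base term: 7 April 1982 + 22 years → 7 April 2004.
Regulatory Review Extension: +1727 days → 29 December 2008.
Office Delay Adjustment: +139 days → 17 May 2009.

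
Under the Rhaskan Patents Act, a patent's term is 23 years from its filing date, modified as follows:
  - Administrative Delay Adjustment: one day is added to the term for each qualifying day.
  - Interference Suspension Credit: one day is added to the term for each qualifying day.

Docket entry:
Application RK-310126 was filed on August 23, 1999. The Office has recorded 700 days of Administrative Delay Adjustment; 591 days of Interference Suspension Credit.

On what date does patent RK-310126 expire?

Base term: filing date + 23 years → 23 August 2022.
Administrative Delay Adjustment: +700 days → 23 July 2024.
Interference Suspension Credit: +591 days → 6 March 2026.

March 6, 2026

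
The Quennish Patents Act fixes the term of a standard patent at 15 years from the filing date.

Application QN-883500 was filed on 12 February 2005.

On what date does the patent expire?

Filing date + 15 years → 12 February 2020.

February 12, 2020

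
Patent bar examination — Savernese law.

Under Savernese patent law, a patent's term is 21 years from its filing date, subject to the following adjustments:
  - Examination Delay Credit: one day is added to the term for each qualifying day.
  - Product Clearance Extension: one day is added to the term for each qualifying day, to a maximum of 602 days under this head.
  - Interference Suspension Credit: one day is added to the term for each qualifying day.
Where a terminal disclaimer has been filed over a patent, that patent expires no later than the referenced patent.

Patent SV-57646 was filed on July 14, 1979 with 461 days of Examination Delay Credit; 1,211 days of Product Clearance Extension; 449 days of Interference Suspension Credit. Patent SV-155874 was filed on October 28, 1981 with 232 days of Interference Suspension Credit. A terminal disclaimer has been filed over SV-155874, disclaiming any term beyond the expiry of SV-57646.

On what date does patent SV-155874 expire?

Natural term of SV-155874:
  Base: filing + 21 years → 28 October 2002.
  Interference Suspension Credit: +232 days → 17 June 2003.
Expiry of referenced patent SV-57646:
  Base: filing + 21 years → 14 July 2000.
  Examination Delay Credit: +461 days → 18 October 2001.
  Product Clearance Extension: 1211 days claimed exceeds the 602-day cap, so +602 days → 12 June 2003.
  Interference Suspension Credit: +449 days → 3 September 2004.
Terminal disclaimer: SV-155874 expires on the earlier of 17 June 2003 and 3 September 2004.

June 17, 2003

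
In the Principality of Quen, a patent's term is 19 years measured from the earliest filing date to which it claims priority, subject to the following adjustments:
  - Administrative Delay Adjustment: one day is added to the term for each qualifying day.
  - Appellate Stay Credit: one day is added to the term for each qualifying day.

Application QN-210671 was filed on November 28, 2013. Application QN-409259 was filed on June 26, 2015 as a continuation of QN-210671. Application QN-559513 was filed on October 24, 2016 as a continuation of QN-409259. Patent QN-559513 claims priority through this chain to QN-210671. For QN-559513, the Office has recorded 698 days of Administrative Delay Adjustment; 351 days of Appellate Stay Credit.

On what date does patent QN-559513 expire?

2035-10-13

Earliest priority filing: 28 November 2013.
Base term: 28 November 2013 + 19 years → 28 November 2032.
Administrative Delay Adjustment: +698 days → 27 October 2034.
Appellate Stay Credit: +351 days → 13 October 2035.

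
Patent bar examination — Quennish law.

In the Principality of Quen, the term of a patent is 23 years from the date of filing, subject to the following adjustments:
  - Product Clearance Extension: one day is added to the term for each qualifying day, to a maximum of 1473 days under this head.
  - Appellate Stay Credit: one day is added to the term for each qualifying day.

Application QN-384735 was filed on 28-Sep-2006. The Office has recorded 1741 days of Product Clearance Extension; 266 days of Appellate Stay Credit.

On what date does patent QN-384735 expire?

July 3, 2034

Base term: filing date + 23 years → 28 September 2029.
Product Clearance Extension: 1741 days claimed exceeds the 1473-day cap, so +1473 days → 10 October 2033.
Appellate Stay Credit: +266 days → 3 July 2034.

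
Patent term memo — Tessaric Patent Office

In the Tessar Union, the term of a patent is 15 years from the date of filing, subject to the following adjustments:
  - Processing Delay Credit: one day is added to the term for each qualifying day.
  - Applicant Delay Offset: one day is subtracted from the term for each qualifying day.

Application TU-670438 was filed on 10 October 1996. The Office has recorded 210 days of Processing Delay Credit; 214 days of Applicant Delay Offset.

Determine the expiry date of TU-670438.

Base term: filing date + 15 years → 10 October 2011.
Processing Delay Credit: +210 days → 7 May 2012.
Applicant Delay Offset: −214 days → 6 October 2011.

October 6, 2011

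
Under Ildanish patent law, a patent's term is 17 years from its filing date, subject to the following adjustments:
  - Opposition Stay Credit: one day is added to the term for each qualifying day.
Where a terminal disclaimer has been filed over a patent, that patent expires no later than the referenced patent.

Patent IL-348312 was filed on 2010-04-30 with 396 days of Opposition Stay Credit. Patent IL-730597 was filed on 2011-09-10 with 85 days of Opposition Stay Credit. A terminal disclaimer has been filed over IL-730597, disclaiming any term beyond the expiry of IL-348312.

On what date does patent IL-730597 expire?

Natural term of IL-730597:
  Base: filing + 17 years → 10 September 2028.
  Opposition Stay Credit: +85 days → 4 December 2028.
Expiry of referenced patent IL-348312:
  Base: filing + 17 years → 30 April 2027.
  Opposition Stay Credit: +396 days → 30 May 2028.
Terminal disclaimer: IL-730597 expires on the earlier of 4 December 2028 and 30 May 2028.

May 30, 2028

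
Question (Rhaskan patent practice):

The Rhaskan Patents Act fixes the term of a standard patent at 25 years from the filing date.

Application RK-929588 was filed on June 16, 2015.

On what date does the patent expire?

Filing date + 25 years → 16 June 2040.

June 16, 2040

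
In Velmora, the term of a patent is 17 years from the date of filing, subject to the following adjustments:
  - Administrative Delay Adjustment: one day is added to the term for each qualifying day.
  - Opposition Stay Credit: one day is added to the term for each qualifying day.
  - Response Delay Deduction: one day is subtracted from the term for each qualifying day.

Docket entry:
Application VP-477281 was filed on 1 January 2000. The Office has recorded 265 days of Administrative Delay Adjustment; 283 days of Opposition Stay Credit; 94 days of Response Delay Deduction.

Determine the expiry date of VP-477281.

March 31, 2018

Base term: filing date + 17 years → 1 January 2017.
Administrative Delay Adjustment: +265 days → 23 September 2017.
Opposition Stay Credit: +283 days → 3 July 2018.
Response Delay Deduction: −94 days → 31 March 2018.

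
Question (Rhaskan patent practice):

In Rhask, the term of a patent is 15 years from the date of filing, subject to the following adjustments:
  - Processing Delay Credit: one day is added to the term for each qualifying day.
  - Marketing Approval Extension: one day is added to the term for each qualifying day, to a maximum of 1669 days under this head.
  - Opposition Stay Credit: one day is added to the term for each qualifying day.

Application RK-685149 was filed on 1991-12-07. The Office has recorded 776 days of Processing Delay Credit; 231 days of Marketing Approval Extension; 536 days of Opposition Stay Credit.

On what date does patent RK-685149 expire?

2011-02-27

Base term: filing date + 15 years → 7 December 2006.
Processing Delay Credit: +776 days → 21 January 2009.
Marketing Approval Extension: 231 days (within the 1669-day cap) → +231 days → 9 September 2009.
Opposition Stay Credit: +536 days → 27 February 2011.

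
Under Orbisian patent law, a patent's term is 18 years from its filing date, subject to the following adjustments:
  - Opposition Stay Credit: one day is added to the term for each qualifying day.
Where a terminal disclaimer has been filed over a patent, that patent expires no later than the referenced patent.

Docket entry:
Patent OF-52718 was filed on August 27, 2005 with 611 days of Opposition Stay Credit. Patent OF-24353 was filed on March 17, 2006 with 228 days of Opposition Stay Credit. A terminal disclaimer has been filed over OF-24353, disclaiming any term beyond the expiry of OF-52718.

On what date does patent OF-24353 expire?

Natural term of OF-24353:
  Base: filing + 18 years → 17 March 2024.
  Opposition Stay Credit: +228 days → 31 October 2024.
Expiry of referenced patent OF-52718:
  Base: filing + 18 years → 27 August 2023.
  Opposition Stay Credit: +611 days → 29 April 2025.
Terminal disclaimer: OF-24353 expires on the earlier of 31 October 2024 and 29 April 2025.

October 31, 2024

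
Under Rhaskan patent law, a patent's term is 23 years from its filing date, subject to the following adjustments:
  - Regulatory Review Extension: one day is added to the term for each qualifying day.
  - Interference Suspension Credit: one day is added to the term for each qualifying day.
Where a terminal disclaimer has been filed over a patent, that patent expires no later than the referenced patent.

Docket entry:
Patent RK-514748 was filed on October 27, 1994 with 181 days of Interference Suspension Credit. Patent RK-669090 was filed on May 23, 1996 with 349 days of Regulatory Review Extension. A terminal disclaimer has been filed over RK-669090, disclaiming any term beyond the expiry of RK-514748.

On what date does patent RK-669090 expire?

April 26, 2018

Natural term of RK-669090:
  Base: filing + 23 years → 23 May 2019.
  Regulatory Review Extension: +349 days → 6 May 2020.
Expiry of referenced patent RK-514748:
  Base: filing + 23 years → 27 October 2017.
  Interference Suspension Credit: +181 days → 26 April 2018.
Terminal disclaimer: RK-669090 expires on the earlier of 6 May 2020 and 26 April 2018.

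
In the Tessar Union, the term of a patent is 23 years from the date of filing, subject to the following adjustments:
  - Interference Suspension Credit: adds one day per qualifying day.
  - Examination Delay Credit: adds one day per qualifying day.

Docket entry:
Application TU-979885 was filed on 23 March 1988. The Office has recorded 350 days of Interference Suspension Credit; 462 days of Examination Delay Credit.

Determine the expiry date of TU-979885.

Base term: filing date + 23 years → 23 March 2011.
Interference Suspension Credit: +350 days → 7 March 2012.
Examination Delay Credit: +462 days → 12 June 2013.

2013-06-12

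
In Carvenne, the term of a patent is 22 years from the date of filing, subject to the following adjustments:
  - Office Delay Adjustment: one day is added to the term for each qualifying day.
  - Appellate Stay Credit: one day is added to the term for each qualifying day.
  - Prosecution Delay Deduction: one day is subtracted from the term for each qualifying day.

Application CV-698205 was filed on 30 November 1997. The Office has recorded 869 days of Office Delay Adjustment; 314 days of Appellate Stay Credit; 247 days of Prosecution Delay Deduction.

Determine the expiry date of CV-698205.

Base term: filing date + 22 years → 30 November 2019.
Office Delay Adjustment: +869 days → 17 April 2022.
Appellate Stay Credit: +314 days → 25 February 2023.
Prosecution Delay Deduction: −247 days → 23 June 2022.

2022-06-23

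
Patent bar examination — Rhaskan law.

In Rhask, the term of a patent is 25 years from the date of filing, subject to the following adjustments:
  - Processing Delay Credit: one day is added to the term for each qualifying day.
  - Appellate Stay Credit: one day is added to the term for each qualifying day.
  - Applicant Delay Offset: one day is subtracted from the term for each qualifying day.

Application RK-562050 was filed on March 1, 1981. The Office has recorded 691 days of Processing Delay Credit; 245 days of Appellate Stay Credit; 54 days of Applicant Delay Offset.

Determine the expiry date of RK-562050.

Base term: filing date + 25 years → 1 March 2006.
Processing Delay Credit: +691 days → 21 January 2008.
Appellate Stay Credit: +245 days → 22 September 2008.
Applicant Delay Offset: −54 days → 30 July 2008.

2008-07-30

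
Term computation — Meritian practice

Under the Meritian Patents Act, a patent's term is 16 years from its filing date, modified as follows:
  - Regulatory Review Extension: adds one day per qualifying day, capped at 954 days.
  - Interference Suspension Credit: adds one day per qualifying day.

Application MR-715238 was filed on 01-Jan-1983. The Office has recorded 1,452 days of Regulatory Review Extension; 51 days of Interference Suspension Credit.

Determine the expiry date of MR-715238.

Base term: filing date + 16 years → 1 January 1999.
Regulatory Review Extension: 1452 days claimed exceeds the 954-day cap, so +954 days → 12 August 2001.
Interference Suspension Credit: +51 days → 2 October 2001.

2001-10-02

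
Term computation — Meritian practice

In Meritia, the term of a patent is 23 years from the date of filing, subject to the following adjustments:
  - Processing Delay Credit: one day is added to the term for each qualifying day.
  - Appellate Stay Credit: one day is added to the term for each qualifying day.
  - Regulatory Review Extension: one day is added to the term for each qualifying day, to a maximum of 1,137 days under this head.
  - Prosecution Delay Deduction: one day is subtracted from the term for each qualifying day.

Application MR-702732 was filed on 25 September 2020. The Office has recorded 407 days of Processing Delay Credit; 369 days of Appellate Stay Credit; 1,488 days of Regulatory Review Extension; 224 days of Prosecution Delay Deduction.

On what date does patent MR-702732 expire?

2048-05-10

Base term: filing date + 23 years → 25 September 2043.
Processing Delay Credit: +407 days → 5 November 2044.
Appellate Stay Credit: +369 days → 9 November 2045.
Regulatory Review Extension: 1488 days claimed exceeds the 1137-day cap, so +1137 days → 20 December 2048.
Prosecution Delay Deduction: −224 days → 10 May 2048.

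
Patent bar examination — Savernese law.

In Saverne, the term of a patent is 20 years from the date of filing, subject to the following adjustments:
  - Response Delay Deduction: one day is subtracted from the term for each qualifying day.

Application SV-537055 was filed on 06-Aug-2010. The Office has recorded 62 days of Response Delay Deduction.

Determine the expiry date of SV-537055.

2030-06-05

Base term: filing date + 20 years → 6 August 2030.
Response Delay Deduction: −62 days → 5 June 2030.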